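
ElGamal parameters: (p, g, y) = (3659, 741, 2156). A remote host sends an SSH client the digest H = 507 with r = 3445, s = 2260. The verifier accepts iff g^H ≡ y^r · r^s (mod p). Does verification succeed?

Left side g^H mod p:
Squares mod 3659: 741^1≡741, 741^2≡231, 741^4≡2135, 741^8≡2770, 741^16≡3636, 741^32≡529, 741^64≡1757, 741^128≡2512, 741^256≡2028
507 = 256 + 128 + 64 + 32 + 16 + 8 + 2 + 1, so 741^507 ≡ 2028·2512·1757·529·3636·2770·231·741 ≡ 1399 (mod 3659)
Right side y^r · r^s mod p:
Squares mod 3659: 2156^1≡2156, 2156^2≡1406, 2156^4≡976, 2156^8≡1236, 2156^16≡1893, 2156^32≡1288, 2156^64≡1417, 2156^128≡2757, 2156^256≡1306, 2156^512≡542, 2156^1024≡1044, 2156^2048≡3213
3445 = 2048 + 1024 + 256 + 64 + 32 + 16 + 4 + 1, so 2156^3445 ≡ 3213·1044·1306·1417·1288·1893·976·2156 ≡ 2223 (mod 3659)
Squares mod 3659: 3445^1≡3445, 3445^2≡1888, 3445^4≡678, 3445^8≡2309, 3445^16≡318, 3445^32≡2331, 3445^64≡3605, 3445^128≡2916, 3445^256≡3199, 3445^512≡3037, 3445^1024≡2689, 3445^2048≡537
2260 = 2048 + 128 + 64 + 16 + 4, so 3445^2260 ≡ 537·2916·3605·318·678 ≡ 3365 (mod 3659)
2223·3365 = 7480395 ≡ 1399 (mod 3659)
1399 ≡ 1399 (mod 3659), so the signature is genuine.

passes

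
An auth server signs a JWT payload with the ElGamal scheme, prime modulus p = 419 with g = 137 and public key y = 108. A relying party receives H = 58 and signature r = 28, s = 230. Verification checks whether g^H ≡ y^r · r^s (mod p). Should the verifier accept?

accept

Left side g^H mod p:
137^2 = 18769 ≡ 333
137^4 ≡ 333^2 = 110889 ≡ 273
137^8 ≡ 273^2 = 74529 ≡ 366
137^16 ≡ 366^2 = 133956 ≡ 295
137^32 ≡ 295^2 = 87025 ≡ 292
58 = 32 + 16 + 8 + 2, so 137^58 ≡ 292·295·366·333 ≡ 75 (mod 419)
Right side y^r · r^s mod p:
108^2 = 11664 ≡ 351
108^4 ≡ 351^2 = 123201 ≡ 15
108^8 ≡ 15^2 = 225
108^16 ≡ 225^2 = 50625 ≡ 345
28 = 16 + 8 + 4, so 108^28 ≡ 345·225·15 ≡ 393 (mod 419)
28^2 = 784 ≡ 365
28^4 ≡ 365^2 = 133225 ≡ 402
28^8 ≡ 402^2 = 161604 ≡ 289
28^16 ≡ 289^2 = 83521 ≡ 140
28^32 ≡ 140^2 = 19600 ≡ 326
28^64 ≡ 326^2 = 106276 ≡ 269
28^128 ≡ 269^2 = 72361 ≡ 293
230 = 128 + 64 + 32 + 4 + 2, so 28^230 ≡ 293·269·326·402·365 ≡ 400 (mod 419)
393·400 = 157200 ≡ 75 (mod 419)
75 ≡ 75 (mod 419), so the signature is genuine.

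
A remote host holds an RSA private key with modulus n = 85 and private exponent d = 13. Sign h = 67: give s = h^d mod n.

67

h^2 ≡ 67^2 = 4489 ≡ 69
h^4 ≡ 69^2 = 4761 ≡ 1
h^8 ≡ 1^2 = 1
13 = 8 + 4 + 1, so h^13 ≡ 1·1·67 ≡ 67 (mod 85)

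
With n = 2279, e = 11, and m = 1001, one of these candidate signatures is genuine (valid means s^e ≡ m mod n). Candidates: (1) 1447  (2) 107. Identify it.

1

Candidate 1: Squares mod 2279: 1447^1≡1447, 1447^2≡1687, 1447^4≡1777, 1447^8≡1314; 11 = 8 + 2 + 1, so 1447^11 ≡ 1314·1687·1447 ≡ 1001 (mod 2279)
  → matches m = 1001
Candidate 2: Squares mod 2279: 107^1≡107, 107^2≡54, 107^4≡637, 107^8≡107; 11 = 8 + 2 + 1, so 107^11 ≡ 107·54·107 ≡ 637 (mod 2279)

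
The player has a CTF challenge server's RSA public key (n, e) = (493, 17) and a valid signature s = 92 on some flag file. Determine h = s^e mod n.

415

Squares mod 493: s^1≡92, s^2≡83, s^4≡480, s^8≡169, s^16≡460
17 = 16 + 1, so s^17 ≡ 460·92 ≡ 415 (mod 493)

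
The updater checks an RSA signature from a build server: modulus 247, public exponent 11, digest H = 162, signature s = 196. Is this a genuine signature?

Squares mod 247: s^1≡196, s^2≡131, s^4≡118, s^8≡92
11 = 8 + 2 + 1, so s^11 ≡ 92·131·196 ≡ 131 (mod 247)
The recovered value 131 does not match the digest 162.

forged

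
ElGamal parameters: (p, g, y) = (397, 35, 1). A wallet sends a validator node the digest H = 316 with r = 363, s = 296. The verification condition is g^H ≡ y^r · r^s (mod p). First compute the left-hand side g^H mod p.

35^2 = 1225 ≡ 34
35^4 ≡ 34^2 = 1156 ≡ 362
35^8 ≡ 362^2 = 131044 ≡ 34
35^16 ≡ 34^2 = 1156 ≡ 362
35^32 ≡ 362^2 = 131044 ≡ 34
35^64 ≡ 34^2 = 1156 ≡ 362
35^128 ≡ 362^2 = 131044 ≡ 34
35^256 ≡ 34^2 = 1156 ≡ 362
316 = 256 + 32 + 16 + 8 + 4, so 35^316 ≡ 362·34·362·34·362 ≡ 362 (mod 397)

362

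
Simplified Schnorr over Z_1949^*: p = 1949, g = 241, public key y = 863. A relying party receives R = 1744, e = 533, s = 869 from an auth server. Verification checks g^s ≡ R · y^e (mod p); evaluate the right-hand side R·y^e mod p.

863^2 = 744769 ≡ 251
863^4 ≡ 251^2 = 63001 ≡ 633
863^8 ≡ 633^2 = 400689 ≡ 1144
863^16 ≡ 1144^2 = 1308736 ≡ 957
863^32 ≡ 957^2 = 915849 ≡ 1768
863^64 ≡ 1768^2 = 3125824 ≡ 1577
863^128 ≡ 1577^2 = 2486929 ≡ 5
863^256 ≡ 5^2 = 25
863^512 ≡ 25^2 = 625
533 = 512 + 16 + 4 + 1, so 863^533 ≡ 625·957·633·863 ≡ 925 (mod 1949)
R · y^e ≡ 1744·925 = 1613200 ≡ 1377 (mod 1949)

1377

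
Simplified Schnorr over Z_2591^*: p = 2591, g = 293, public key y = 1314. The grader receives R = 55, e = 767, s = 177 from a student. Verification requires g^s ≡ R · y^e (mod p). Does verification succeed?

fails

g^s mod p:
293^177 mod 2591 = 1961
R · y^e mod p:
1314^767 mod 2591 = 1379
55·1379 = 75845 ≡ 706 (mod 2591)
1961 ≠ 706; the check fails.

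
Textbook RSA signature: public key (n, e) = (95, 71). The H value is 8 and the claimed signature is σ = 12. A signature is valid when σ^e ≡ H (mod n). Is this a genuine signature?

σ^71 mod 95 = 8
σ^71 mod 95 = 8 matches H.

genuine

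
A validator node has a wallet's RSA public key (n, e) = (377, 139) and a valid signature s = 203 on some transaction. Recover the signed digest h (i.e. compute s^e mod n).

s^2 ≡ 203^2 = 41209 ≡ 116
s^4 ≡ 116^2 = 13456 ≡ 261
s^8 ≡ 261^2 = 68121 ≡ 261
s^16 ≡ 261^2 = 68121 ≡ 261
s^32 ≡ 261^2 = 68121 ≡ 261
s^64 ≡ 261^2 = 68121 ≡ 261
s^128 ≡ 261^2 = 68121 ≡ 261
139 = 128 + 8 + 2 + 1, so s^139 ≡ 261·261·116·203 ≡ 174 (mod 377)

174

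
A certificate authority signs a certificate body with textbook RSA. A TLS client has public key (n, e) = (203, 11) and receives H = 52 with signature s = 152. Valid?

yes

s^2 ≡ 152^2 = 23104 ≡ 165
s^4 ≡ 165^2 = 27225 ≡ 23
s^8 ≡ 23^2 = 529 ≡ 123
11 = 8 + 2 + 1, so s^11 ≡ 123·165·152 ≡ 52 (mod 203)
s^11 mod 203 = 52 matches H.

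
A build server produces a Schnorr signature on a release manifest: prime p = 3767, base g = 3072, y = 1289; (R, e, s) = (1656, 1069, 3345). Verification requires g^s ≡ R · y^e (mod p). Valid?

no

g^s mod p:
Squares mod 3767: 3072^1≡3072, 3072^2≡849, 3072^4≡1304, 3072^8≡1499, 3072^16≡1869, 3072^32≡1152, 3072^64≡1120, 3072^128≡3756, 3072^256≡121, 3072^512≡3340, 3072^1024≡1513, 3072^2048≡2600
3345 = 2048 + 1024 + 256 + 16 + 1, so 3072^3345 ≡ 2600·1513·121·1869·3072 ≡ 1086 (mod 3767)
R · y^e mod p:
Squares mod 3767: 1289^1≡1289, 1289^2≡274, 1289^4≡3503, 1289^8≡1890, 1289^16≡984, 1289^32≡137, 1289^64≡3701, 1289^128≡589, 1289^256≡357, 1289^512≡3138, 1289^1024≡106
1069 = 1024 + 32 + 8 + 4 + 1, so 1289^1069 ≡ 106·137·1890·3503·1289 ≡ 2770 (mod 3767)
1656·2770 = 4587120 ≡ 2681 (mod 3767)
1086 ≠ 2681; the check fails.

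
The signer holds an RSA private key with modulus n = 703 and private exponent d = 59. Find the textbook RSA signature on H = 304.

H^2 ≡ 304^2 = 92416 ≡ 323
H^4 ≡ 323^2 = 104329 ≡ 285
H^8 ≡ 285^2 = 81225 ≡ 380
H^16 ≡ 380^2 = 144400 ≡ 285
H^32 ≡ 285^2 = 81225 ≡ 380
59 = 32 + 16 + 8 + 2 + 1, so H^59 ≡ 380·285·380·323·304 ≡ 532 (mod 703)

532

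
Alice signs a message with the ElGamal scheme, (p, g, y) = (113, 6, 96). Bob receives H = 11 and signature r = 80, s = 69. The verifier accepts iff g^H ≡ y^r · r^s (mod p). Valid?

yes

Left side g^H mod p:
Squares mod 113: 6^1≡6, 6^2≡36, 6^4≡53, 6^8≡97
11 = 8 + 2 + 1, so 6^11 ≡ 97·36·6 ≡ 47 (mod 113)
Right side y^r · r^s mod p:
Squares mod 113: 96^1≡96, 96^2≡63, 96^4≡14, 96^8≡83, 96^16≡109, 96^32≡16, 96^64≡30
80 = 64 + 16, so 96^80 ≡ 30·109 ≡ 106 (mod 113)
Squares mod 113: 80^1≡80, 80^2≡72, 80^4≡99, 80^8≡83, 80^16≡109, 80^32≡16, 80^64≡30
69 = 64 + 4 + 1, so 80^69 ≡ 30·99·80 ≡ 74 (mod 113)
106·74 = 7844 ≡ 47 (mod 113)
47 ≡ 47 (mod 113), so the signature is genuine.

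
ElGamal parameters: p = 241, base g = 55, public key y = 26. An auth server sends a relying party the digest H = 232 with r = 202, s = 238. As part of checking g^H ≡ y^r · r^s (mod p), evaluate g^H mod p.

187

55^232 mod 241 = 187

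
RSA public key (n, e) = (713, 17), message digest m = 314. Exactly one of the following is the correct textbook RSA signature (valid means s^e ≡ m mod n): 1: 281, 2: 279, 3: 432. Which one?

1

Candidate 1: Squares mod 713: 281^1≡281, 281^2≡531, 281^4≡326, 281^8≡39, 281^16≡95; 17 = 16 + 1, so 281^17 ≡ 95·281 ≡ 314 (mod 713)
  → matches m = 314
Candidate 2: Squares mod 713: 279^1≡279, 279^2≡124, 279^4≡403, 279^8≡558, 279^16≡496; 17 = 16 + 1, so 279^17 ≡ 496·279 ≡ 62 (mod 713)
Candidate 3: Squares mod 713: 432^1≡432, 432^2≡531, 432^4≡326, 432^8≡39, 432^16≡95; 17 = 16 + 1, so 432^17 ≡ 95·432 ≡ 399 (mod 713)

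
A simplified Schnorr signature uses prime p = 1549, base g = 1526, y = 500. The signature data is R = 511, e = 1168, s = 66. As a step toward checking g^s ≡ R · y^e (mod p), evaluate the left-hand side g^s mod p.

1027

1526^2 = 2328676 ≡ 529
1526^4 ≡ 529^2 = 279841 ≡ 1021
1526^8 ≡ 1021^2 = 1042441 ≡ 1513
1526^16 ≡ 1513^2 = 2289169 ≡ 1296
1526^32 ≡ 1296^2 = 1679616 ≡ 500
1526^64 ≡ 500^2 = 250000 ≡ 611
66 = 64 + 2, so 1526^66 ≡ 611·529 ≡ 1027 (mod 1549)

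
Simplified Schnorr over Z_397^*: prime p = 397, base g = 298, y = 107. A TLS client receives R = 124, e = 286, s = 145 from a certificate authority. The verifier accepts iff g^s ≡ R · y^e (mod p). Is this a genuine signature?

g^s mod p:
298^2 = 88804 ≡ 273
298^4 ≡ 273^2 = 74529 ≡ 290
298^8 ≡ 290^2 = 84100 ≡ 333
298^16 ≡ 333^2 = 110889 ≡ 126
298^32 ≡ 126^2 = 15876 ≡ 393
298^64 ≡ 393^2 = 154449 ≡ 16
298^128 ≡ 16^2 = 256
145 = 128 + 16 + 1, so 298^145 ≡ 256·126·298 ≡ 124 (mod 397)
R · y^e mod p:
107^2 = 11449 ≡ 333
107^4 ≡ 333^2 = 110889 ≡ 126
107^8 ≡ 126^2 = 15876 ≡ 393
107^16 ≡ 393^2 = 154449 ≡ 16
107^32 ≡ 16^2 = 256
107^64 ≡ 256^2 = 65536 ≡ 31
107^128 ≡ 31^2 = 961 ≡ 167
107^256 ≡ 167^2 = 27889 ≡ 99
286 = 256 + 16 + 8 + 4 + 2, so 107^286 ≡ 99·16·393·126·333 ≡ 1 (mod 397)
124·1 = 124 ≡ 124 (mod 397)
124 ≡ 124 (mod 397); signature holds.

genuine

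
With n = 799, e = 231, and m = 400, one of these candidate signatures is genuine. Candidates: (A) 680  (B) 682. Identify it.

B

Candidate A: 680^2 = 462400 ≡ 578; 680^4 ≡ 578^2 = 334084 ≡ 102; 680^8 ≡ 102^2 = 10404 ≡ 17; 680^16 ≡ 17^2 = 289; 680^32 ≡ 289^2 = 83521 ≡ 425; 680^64 ≡ 425^2 = 180625 ≡ 51; 680^128 ≡ 51^2 = 2601 ≡ 204; 231 = 128 + 64 + 32 + 4 + 2 + 1, so 680^231 ≡ 204·51·425·102·578·680 ≡ 680 (mod 799)
Candidate B: 682^2 = 465124 ≡ 106; 682^4 ≡ 106^2 = 11236 ≡ 50; 682^8 ≡ 50^2 = 2500 ≡ 103; 682^16 ≡ 103^2 = 10609 ≡ 222; 682^32 ≡ 222^2 = 49284 ≡ 545; 682^64 ≡ 545^2 = 297025 ≡ 596; 682^128 ≡ 596^2 = 355216 ≡ 460; 231 = 128 + 64 + 32 + 4 + 2 + 1, so 682^231 ≡ 460·596·545·50·106·682 ≡ 400 (mod 799)
  → matches m = 400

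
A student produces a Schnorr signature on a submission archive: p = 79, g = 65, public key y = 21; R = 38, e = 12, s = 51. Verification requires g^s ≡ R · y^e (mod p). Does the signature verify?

verifies

g^s mod p:
65^51 mod 79 = 62
R · y^e mod p:
21^12 mod 79 = 64
38·64 = 2432 ≡ 62 (mod 79)
62 ≡ 62 (mod 79); signature holds.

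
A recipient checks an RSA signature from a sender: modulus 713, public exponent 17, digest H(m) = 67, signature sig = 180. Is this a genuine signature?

genuine

Squares mod 713: sig^1≡180, sig^2≡315, sig^4≡118, sig^8≡377, sig^16≡242
17 = 16 + 1, so sig^17 ≡ 242·180 ≡ 67 (mod 713)
Since 67 equals the digest 67, verification succeeds.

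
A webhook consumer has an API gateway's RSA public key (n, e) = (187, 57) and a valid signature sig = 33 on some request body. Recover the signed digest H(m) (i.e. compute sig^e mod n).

sig^57 mod 187 = 33

33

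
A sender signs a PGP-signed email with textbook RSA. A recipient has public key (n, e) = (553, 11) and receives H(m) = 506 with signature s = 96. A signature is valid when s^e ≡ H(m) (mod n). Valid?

no

s^11 mod 553 = 199
s^11 mod 553 = 199, but H(m) = 506.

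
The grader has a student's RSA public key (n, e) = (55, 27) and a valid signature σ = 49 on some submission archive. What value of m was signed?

σ^27 mod 55 = 14

14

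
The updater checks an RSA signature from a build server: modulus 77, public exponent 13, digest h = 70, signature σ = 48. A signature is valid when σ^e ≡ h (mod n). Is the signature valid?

invalid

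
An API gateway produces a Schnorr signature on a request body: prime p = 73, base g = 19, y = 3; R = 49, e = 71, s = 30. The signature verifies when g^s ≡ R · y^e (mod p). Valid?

yes

g^s mod p:
19^2 = 361 ≡ 69
19^4 ≡ 69^2 = 4761 ≡ 16
19^8 ≡ 16^2 = 256 ≡ 37
19^16 ≡ 37^2 = 1369 ≡ 55
30 = 16 + 8 + 4 + 2, so 19^30 ≡ 55·37·16·69 ≡ 65 (mod 73)
R · y^e mod p:
3^2 = 9
3^4 ≡ 9^2 = 81 ≡ 8
3^8 ≡ 8^2 = 64
3^16 ≡ 64^2 = 4096 ≡ 8
3^32 ≡ 8^2 = 64
3^64 ≡ 64^2 = 4096 ≡ 8
71 = 64 + 4 + 2 + 1, so 3^71 ≡ 8·8·9·3 ≡ 49 (mod 73)
49·49 = 2401 ≡ 65 (mod 73)
65 ≡ 65 (mod 73); signature holds.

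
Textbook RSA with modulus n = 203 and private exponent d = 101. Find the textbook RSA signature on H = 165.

170

H^2 ≡ 165^2 = 27225 ≡ 23
H^4 ≡ 23^2 = 529 ≡ 123
H^8 ≡ 123^2 = 15129 ≡ 107
H^16 ≡ 107^2 = 11449 ≡ 81
H^32 ≡ 81^2 = 6561 ≡ 65
H^64 ≡ 65^2 = 4225 ≡ 165
101 = 64 + 32 + 4 + 1, so H^101 ≡ 165·65·123·165 ≡ 170 (mod 203)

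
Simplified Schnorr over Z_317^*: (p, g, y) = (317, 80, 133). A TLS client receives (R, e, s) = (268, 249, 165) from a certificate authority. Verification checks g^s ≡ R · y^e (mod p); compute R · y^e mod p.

304

Squares mod 317: 133^1≡133, 133^2≡254, 133^4≡165, 133^8≡280, 133^16≡101, 133^32≡57, 133^64≡79, 133^128≡218
249 = 128 + 64 + 32 + 16 + 8 + 1, so 133^249 ≡ 218·79·57·101·280·133 ≡ 162 (mod 317)
R · y^e ≡ 268·162 = 43416 ≡ 304 (mod 317)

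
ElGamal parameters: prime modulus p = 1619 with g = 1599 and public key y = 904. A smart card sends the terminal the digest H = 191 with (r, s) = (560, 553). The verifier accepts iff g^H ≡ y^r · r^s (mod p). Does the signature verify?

Left side g^H mod p:
Squares mod 1619: 1599^1≡1599, 1599^2≡400, 1599^4≡1338, 1599^8≡1249, 1599^16≡904, 1599^32≡1240, 1599^64≡1169, 1599^128≡125
191 = 128 + 32 + 16 + 8 + 4 + 2 + 1, so 1599^191 ≡ 125·1240·904·1249·1338·400·1599 ≡ 384 (mod 1619)
Right side y^r · r^s mod p:
Squares mod 1619: 904^1≡904, 904^2≡1240, 904^4≡1169, 904^8≡125, 904^16≡1054, 904^32≡282, 904^64≡193, 904^128≡12, 904^256≡144, 904^512≡1308
560 = 512 + 32 + 16, so 904^560 ≡ 1308·282·1054 ≡ 516 (mod 1619)
Squares mod 1619: 560^1≡560, 560^2≡1133, 560^4≡1441, 560^8≡923, 560^16≡335, 560^32≡514, 560^64≡299, 560^128≡356, 560^256≡454, 560^512≡503
553 = 512 + 32 + 8 + 1, so 560^553 ≡ 503·514·923·560 ≡ 189 (mod 1619)
516·189 = 97524 ≡ 384 (mod 1619)
384 ≡ 384 (mod 1619), so the signature is genuine.

verifies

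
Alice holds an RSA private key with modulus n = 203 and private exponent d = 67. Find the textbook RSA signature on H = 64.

183

H^67 mod 203 = 183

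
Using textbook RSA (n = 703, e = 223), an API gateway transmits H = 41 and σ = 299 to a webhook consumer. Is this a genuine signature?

genuine

σ^2 ≡ 299^2 = 89401 ≡ 120
σ^4 ≡ 120^2 = 14400 ≡ 340
σ^8 ≡ 340^2 = 115600 ≡ 308
σ^16 ≡ 308^2 = 94864 ≡ 662
σ^32 ≡ 662^2 = 438244 ≡ 275
σ^64 ≡ 275^2 = 75625 ≡ 404
σ^128 ≡ 404^2 = 163216 ≡ 120
223 = 128 + 64 + 16 + 8 + 4 + 2 + 1, so σ^223 ≡ 120·404·662·308·340·120·299 ≡ 41 (mod 703)
Since 41 equals the digest 41, verification succeeds.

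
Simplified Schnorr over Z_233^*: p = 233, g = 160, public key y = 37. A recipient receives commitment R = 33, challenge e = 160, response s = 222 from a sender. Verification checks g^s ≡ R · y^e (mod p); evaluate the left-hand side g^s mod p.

160^2 = 25600 ≡ 203
160^4 ≡ 203^2 = 41209 ≡ 201
160^8 ≡ 201^2 = 40401 ≡ 92
160^16 ≡ 92^2 = 8464 ≡ 76
160^32 ≡ 76^2 = 5776 ≡ 184
160^64 ≡ 184^2 = 33856 ≡ 71
160^128 ≡ 71^2 = 5041 ≡ 148
222 = 128 + 64 + 16 + 8 + 4 + 2, so 160^222 ≡ 148·71·76·92·201·203 ≡ 123 (mod 233)

123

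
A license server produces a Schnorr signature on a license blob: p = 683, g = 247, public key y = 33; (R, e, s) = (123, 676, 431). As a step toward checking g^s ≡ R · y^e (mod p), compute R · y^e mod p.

Squares mod 683: 33^1≡33, 33^2≡406, 33^4≡233, 33^8≡332, 33^16≡261, 33^32≡504, 33^64≡623, 33^128≡185, 33^256≡75, 33^512≡161
676 = 512 + 128 + 32 + 4, so 33^676 ≡ 161·185·504·233 ≡ 137 (mod 683)
R · y^e ≡ 123·137 = 16851 ≡ 459 (mod 683)

459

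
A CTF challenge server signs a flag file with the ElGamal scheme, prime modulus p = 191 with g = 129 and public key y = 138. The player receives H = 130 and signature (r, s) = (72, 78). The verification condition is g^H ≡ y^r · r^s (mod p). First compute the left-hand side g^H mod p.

129^2 = 16641 ≡ 24
129^4 ≡ 24^2 = 576 ≡ 3
129^8 ≡ 3^2 = 9
129^16 ≡ 9^2 = 81
129^32 ≡ 81^2 = 6561 ≡ 67
129^64 ≡ 67^2 = 4489 ≡ 96
129^128 ≡ 96^2 = 9216 ≡ 48
130 = 128 + 2, so 129^130 ≡ 48·24 ≡ 6 (mod 191)

6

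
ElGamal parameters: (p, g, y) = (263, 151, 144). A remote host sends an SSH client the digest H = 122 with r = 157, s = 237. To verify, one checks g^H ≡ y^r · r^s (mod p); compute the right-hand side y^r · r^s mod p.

144^2 = 20736 ≡ 222
144^4 ≡ 222^2 = 49284 ≡ 103
144^8 ≡ 103^2 = 10609 ≡ 89
144^16 ≡ 89^2 = 7921 ≡ 31
144^32 ≡ 31^2 = 961 ≡ 172
144^64 ≡ 172^2 = 29584 ≡ 128
144^128 ≡ 128^2 = 16384 ≡ 78
157 = 128 + 16 + 8 + 4 + 1, so 144^157 ≡ 78·31·89·103·144 ≡ 234 (mod 263)
157^2 = 24649 ≡ 190
157^4 ≡ 190^2 = 36100 ≡ 69
157^8 ≡ 69^2 = 4761 ≡ 27
157^16 ≡ 27^2 = 729 ≡ 203
157^32 ≡ 203^2 = 41209 ≡ 181
157^64 ≡ 181^2 = 32761 ≡ 149
157^128 ≡ 149^2 = 22201 ≡ 109
237 = 128 + 64 + 32 + 8 + 4 + 1, so 157^237 ≡ 109·149·181·27·69·157 ≡ 83 (mod 263)
y^r · r^s ≡ 234·83 = 19422 ≡ 223 (mod 263)

223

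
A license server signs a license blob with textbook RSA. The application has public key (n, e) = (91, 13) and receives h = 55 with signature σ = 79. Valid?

Squares mod 91: σ^1≡79, σ^2≡53, σ^4≡79, σ^8≡53
13 = 8 + 4 + 1, so σ^13 ≡ 53·79·79 ≡ 79 (mod 91)
The recovered value 79 does not match the digest 55.

no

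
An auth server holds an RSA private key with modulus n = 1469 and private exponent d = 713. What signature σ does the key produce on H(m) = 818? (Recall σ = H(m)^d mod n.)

(H(m))^2 ≡ 818^2 = 669124 ≡ 729
(H(m))^4 ≡ 729^2 = 531441 ≡ 1132
(H(m))^8 ≡ 1132^2 = 1281424 ≡ 456
(H(m))^16 ≡ 456^2 = 207936 ≡ 807
(H(m))^32 ≡ 807^2 = 651249 ≡ 482
(H(m))^64 ≡ 482^2 = 232324 ≡ 222
(H(m))^128 ≡ 222^2 = 49284 ≡ 807
(H(m))^256 ≡ 807^2 = 651249 ≡ 482
(H(m))^512 ≡ 482^2 = 232324 ≡ 222
713 = 512 + 128 + 64 + 8 + 1, so (H(m))^713 ≡ 222·807·222·456·818 ≡ 415 (mod 1469)

415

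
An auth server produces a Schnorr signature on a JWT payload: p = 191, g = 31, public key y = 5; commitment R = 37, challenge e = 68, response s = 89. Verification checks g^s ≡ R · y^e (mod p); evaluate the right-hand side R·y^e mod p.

5^2 = 25
5^4 ≡ 25^2 = 625 ≡ 52
5^8 ≡ 52^2 = 2704 ≡ 30
5^16 ≡ 30^2 = 900 ≡ 136
5^32 ≡ 136^2 = 18496 ≡ 160
5^64 ≡ 160^2 = 25600 ≡ 6
68 = 64 + 4, so 5^68 ≡ 6·52 ≡ 121 (mod 191)
R · y^e ≡ 37·121 = 4477 ≡ 84 (mod 191)

84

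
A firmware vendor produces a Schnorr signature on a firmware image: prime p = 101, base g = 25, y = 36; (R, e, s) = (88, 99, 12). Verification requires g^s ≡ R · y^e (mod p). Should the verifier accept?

g^s mod p:
25^2 = 625 ≡ 19
25^4 ≡ 19^2 = 361 ≡ 58
25^8 ≡ 58^2 = 3364 ≡ 31
12 = 8 + 4, so 25^12 ≡ 31·58 ≡ 81 (mod 101)
R · y^e mod p:
36^2 = 1296 ≡ 84
36^4 ≡ 84^2 = 7056 ≡ 87
36^8 ≡ 87^2 = 7569 ≡ 95
36^16 ≡ 95^2 = 9025 ≡ 36
36^32 ≡ 36^2 = 1296 ≡ 84
36^64 ≡ 84^2 = 7056 ≡ 87
99 = 64 + 32 + 2 + 1, so 36^99 ≡ 87·84·84·36 ≡ 87 (mod 101)
88·87 = 7656 ≡ 81 (mod 101)
81 ≡ 81 (mod 101); signature holds.

accept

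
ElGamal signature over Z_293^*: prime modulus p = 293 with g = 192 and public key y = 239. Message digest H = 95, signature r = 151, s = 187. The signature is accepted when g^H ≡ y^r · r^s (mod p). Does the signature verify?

verifies

Left side g^H mod p:
Squares mod 293: 192^1≡192, 192^2≡239, 192^4≡279, 192^8≡196, 192^16≡33, 192^32≡210, 192^64≡150
95 = 64 + 16 + 8 + 4 + 2 + 1, so 192^95 ≡ 150·33·196·279·239·192 ≡ 219 (mod 293)
Right side y^r · r^s mod p:
Squares mod 293: 239^1≡239, 239^2≡279, 239^4≡196, 239^8≡33, 239^16≡210, 239^32≡150, 239^64≡232, 239^128≡205
151 = 128 + 16 + 4 + 2 + 1, so 239^151 ≡ 205·210·196·279·239 ≡ 257 (mod 293)
Squares mod 293: 151^1≡151, 151^2≡240, 151^4≡172, 151^8≡284, 151^16≡81, 151^32≡115, 151^64≡40, 151^128≡135
187 = 128 + 32 + 16 + 8 + 2 + 1, so 151^187 ≡ 135·115·81·284·240·151 ≡ 116 (mod 293)
257·116 = 29812 ≡ 219 (mod 293)
219 ≡ 219 (mod 293), so the signature is genuine.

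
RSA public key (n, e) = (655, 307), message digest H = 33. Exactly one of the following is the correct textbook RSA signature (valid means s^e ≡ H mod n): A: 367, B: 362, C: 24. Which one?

Candidate A: 367^307 mod 655 = 413
Candidate B: 362^307 mod 655 = 33
  → matches H = 33
Candidate C: 24^307 mod 655 = 149

B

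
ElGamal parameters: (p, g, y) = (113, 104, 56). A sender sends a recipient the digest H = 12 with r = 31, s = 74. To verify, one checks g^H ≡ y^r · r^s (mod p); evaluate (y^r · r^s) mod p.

4

Squares mod 113: 56^1≡56, 56^2≡85, 56^4≡106, 56^8≡49, 56^16≡28
31 = 16 + 8 + 4 + 2 + 1, so 56^31 ≡ 28·49·106·85·56 ≡ 14 (mod 113)
Squares mod 113: 31^1≡31, 31^2≡57, 31^4≡85, 31^8≡106, 31^16≡49, 31^32≡28, 31^64≡106
74 = 64 + 8 + 2, so 31^74 ≡ 106·106·57 ≡ 81 (mod 113)
y^r · r^s ≡ 14·81 = 1134 ≡ 4 (mod 113)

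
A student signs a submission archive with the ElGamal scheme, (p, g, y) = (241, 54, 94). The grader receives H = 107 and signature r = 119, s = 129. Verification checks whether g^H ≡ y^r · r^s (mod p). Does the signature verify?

does not verify

Left side g^H mod p:
54^2 = 2916 ≡ 24
54^4 ≡ 24^2 = 576 ≡ 94
54^8 ≡ 94^2 = 8836 ≡ 160
54^16 ≡ 160^2 = 25600 ≡ 54
54^32 ≡ 54^2 = 2916 ≡ 24
54^64 ≡ 24^2 = 576 ≡ 94
107 = 64 + 32 + 8 + 2 + 1, so 54^107 ≡ 94·24·160·24·54 ≡ 24 (mod 241)
Right side y^r · r^s mod p:
94^2 = 8836 ≡ 160
94^4 ≡ 160^2 = 25600 ≡ 54
94^8 ≡ 54^2 = 2916 ≡ 24
94^16 ≡ 24^2 = 576 ≡ 94
94^32 ≡ 94^2 = 8836 ≡ 160
94^64 ≡ 160^2 = 25600 ≡ 54
119 = 64 + 32 + 16 + 4 + 2 + 1, so 94^119 ≡ 54·160·94·54·160·94 ≡ 100 (mod 241)
119^2 = 14161 ≡ 183
119^4 ≡ 183^2 = 33489 ≡ 231
119^8 ≡ 231^2 = 53361 ≡ 100
119^16 ≡ 100^2 = 10000 ≡ 119
119^32 ≡ 119^2 = 14161 ≡ 183
119^64 ≡ 183^2 = 33489 ≡ 231
119^128 ≡ 231^2 = 53361 ≡ 100
129 = 128 + 1, so 119^129 ≡ 100·119 ≡ 91 (mod 241)
100·91 = 9100 ≡ 183 (mod 241)
24 ≠ 183, so verification fails.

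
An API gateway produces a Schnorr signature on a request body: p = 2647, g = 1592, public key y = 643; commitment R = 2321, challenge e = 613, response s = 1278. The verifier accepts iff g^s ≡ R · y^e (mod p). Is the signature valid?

g^s mod p:
Squares mod 2647: 1592^1≡1592, 1592^2≡1285, 1592^4≡2144, 1592^8≡1544, 1592^16≡1636, 1592^32≡379, 1592^64≡703, 1592^128≡1867, 1592^256≡2237, 1592^512≡1339, 1592^1024≡902
1278 = 1024 + 128 + 64 + 32 + 16 + 8 + 4 + 2, so 1592^1278 ≡ 902·1867·703·379·1636·1544·2144·1285 ≡ 2421 (mod 2647)
R · y^e mod p:
Squares mod 2647: 643^1≡643, 643^2≡517, 643^4≡2589, 643^8≡717, 643^16≡571, 643^32≡460, 643^64≡2487, 643^128≡1777, 643^256≡2505, 643^512≡1635
613 = 512 + 64 + 32 + 4 + 1, so 643^613 ≡ 1635·2487·460·2589·643 ≡ 933 (mod 2647)
2321·933 = 2165493 ≡ 247 (mod 2647)
2421 ≠ 247; the check fails.

invalid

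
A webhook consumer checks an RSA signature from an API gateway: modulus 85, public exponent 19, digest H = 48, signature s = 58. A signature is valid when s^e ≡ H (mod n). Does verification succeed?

fails

s^19 mod 85 = 37
37 ≠ 48, so verification fails.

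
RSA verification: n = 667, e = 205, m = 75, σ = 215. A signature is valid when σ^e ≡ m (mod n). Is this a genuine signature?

σ^2 ≡ 215^2 = 46225 ≡ 202
σ^4 ≡ 202^2 = 40804 ≡ 117
σ^8 ≡ 117^2 = 13689 ≡ 349
σ^16 ≡ 349^2 = 121801 ≡ 407
σ^32 ≡ 407^2 = 165649 ≡ 233
σ^64 ≡ 233^2 = 54289 ≡ 262
σ^128 ≡ 262^2 = 68644 ≡ 610
205 = 128 + 64 + 8 + 4 + 1, so σ^205 ≡ 610·262·349·117·215 ≡ 12 (mod 667)
12 ≠ 75, so verification fails.

forged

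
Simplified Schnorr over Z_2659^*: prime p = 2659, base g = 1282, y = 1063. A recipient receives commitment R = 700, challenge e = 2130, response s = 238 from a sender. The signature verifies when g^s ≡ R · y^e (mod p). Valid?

g^s mod p:
1282^2 = 1643524 ≡ 262
1282^4 ≡ 262^2 = 68644 ≡ 2169
1282^8 ≡ 2169^2 = 4704561 ≡ 790
1282^16 ≡ 790^2 = 624100 ≡ 1894
1282^32 ≡ 1894^2 = 3587236 ≡ 245
1282^64 ≡ 245^2 = 60025 ≡ 1527
1282^128 ≡ 1527^2 = 2331729 ≡ 2445
238 = 128 + 64 + 32 + 8 + 4 + 2, so 1282^238 ≡ 2445·1527·245·790·2169·262 ≡ 600 (mod 2659)
R · y^e mod p:
1063^2 = 1129969 ≡ 2553
1063^4 ≡ 2553^2 = 6517809 ≡ 600
1063^8 ≡ 600^2 = 360000 ≡ 1035
1063^16 ≡ 1035^2 = 1071225 ≡ 2307
1063^32 ≡ 2307^2 = 5322249 ≡ 1590
1063^64 ≡ 1590^2 = 2528100 ≡ 2050
1063^128 ≡ 2050^2 = 4202500 ≡ 1280
1063^256 ≡ 1280^2 = 1638400 ≡ 456
1063^512 ≡ 456^2 = 207936 ≡ 534
1063^1024 ≡ 534^2 = 285156 ≡ 643
1063^2048 ≡ 643^2 = 413449 ≡ 1304
2130 = 2048 + 64 + 16 + 2, so 1063^2130 ≡ 1304·2050·2307·2553 ≡ 719 (mod 2659)
700·719 = 503300 ≡ 749 (mod 2659)
600 ≠ 749; the check fails.

no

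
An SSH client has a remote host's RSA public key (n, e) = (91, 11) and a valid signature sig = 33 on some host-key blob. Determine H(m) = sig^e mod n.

80

sig^2 ≡ 33^2 = 1089 ≡ 88
sig^4 ≡ 88^2 = 7744 ≡ 9
sig^8 ≡ 9^2 = 81
11 = 8 + 2 + 1, so sig^11 ≡ 81·88·33 ≡ 80 (mod 91)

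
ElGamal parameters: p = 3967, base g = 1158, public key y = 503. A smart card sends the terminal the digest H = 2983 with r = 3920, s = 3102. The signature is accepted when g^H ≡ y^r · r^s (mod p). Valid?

Left side g^H mod p:
1158^2 = 1340964 ≡ 118
1158^4 ≡ 118^2 = 13924 ≡ 2023
1158^8 ≡ 2023^2 = 4092529 ≡ 2552
1158^16 ≡ 2552^2 = 6512704 ≡ 2857
1158^32 ≡ 2857^2 = 8162449 ≡ 2330
1158^64 ≡ 2330^2 = 5428900 ≡ 2044
1158^128 ≡ 2044^2 = 4177936 ≡ 685
1158^256 ≡ 685^2 = 469225 ≡ 1119
1158^512 ≡ 1119^2 = 1252161 ≡ 2556
1158^1024 ≡ 2556^2 = 6533136 ≡ 3454
1158^2048 ≡ 3454^2 = 11930116 ≡ 1347
2983 = 2048 + 512 + 256 + 128 + 32 + 4 + 2 + 1, so 1158^2983 ≡ 1347·2556·1119·685·2330·2023·118·1158 ≡ 378 (mod 3967)
Right side y^r · r^s mod p:
503^2 = 253009 ≡ 3088
503^4 ≡ 3088^2 = 9535744 ≡ 3043
503^8 ≡ 3043^2 = 9259849 ≡ 871
503^16 ≡ 871^2 = 758641 ≡ 944
503^32 ≡ 944^2 = 891136 ≡ 2528
503^64 ≡ 2528^2 = 6390784 ≡ 3914
503^128 ≡ 3914^2 = 15319396 ≡ 2809
503^256 ≡ 2809^2 = 7890481 ≡ 118
503^512 ≡ 118^2 = 13924 ≡ 2023
503^1024 ≡ 2023^2 = 4092529 ≡ 2552
503^2048 ≡ 2552^2 = 6512704 ≡ 2857
3920 = 2048 + 1024 + 512 + 256 + 64 + 16, so 503^3920 ≡ 2857·2552·2023·118·3914·944 ≡ 3830 (mod 3967)
3920^2 = 15366400 ≡ 2209
3920^4 ≡ 2209^2 = 4879681 ≡ 271
3920^8 ≡ 271^2 = 73441 ≡ 2035
3920^16 ≡ 2035^2 = 4141225 ≡ 3644
3920^32 ≡ 3644^2 = 13278736 ≡ 1187
3920^64 ≡ 1187^2 = 1408969 ≡ 684
3920^128 ≡ 684^2 = 467856 ≡ 3717
3920^256 ≡ 3717^2 = 13816089 ≡ 2995
3920^512 ≡ 2995^2 = 8970025 ≡ 638
3920^1024 ≡ 638^2 = 407044 ≡ 2410
3920^2048 ≡ 2410^2 = 5808100 ≡ 412
3102 = 2048 + 1024 + 16 + 8 + 4 + 2, so 3920^3102 ≡ 412·2410·3644·2035·271·2209 ≡ 239 (mod 3967)
3830·239 = 915370 ≡ 2960 (mod 3967)
378 ≠ 2960, so verification fails.

no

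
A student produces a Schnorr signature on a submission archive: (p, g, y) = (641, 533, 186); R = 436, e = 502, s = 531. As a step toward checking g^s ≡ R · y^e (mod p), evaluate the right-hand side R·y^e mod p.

194

Squares mod 641: 186^1≡186, 186^2≡623, 186^4≡324, 186^8≡493, 186^16≡110, 186^32≡562, 186^64≡472, 186^128≡357, 186^256≡531
502 = 256 + 128 + 64 + 32 + 16 + 4 + 2, so 186^502 ≡ 531·357·472·562·110·324·623 ≡ 121 (mod 641)
R · y^e ≡ 436·121 = 52756 ≡ 194 (mod 641)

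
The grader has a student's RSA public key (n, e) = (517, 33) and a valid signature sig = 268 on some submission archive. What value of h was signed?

273

sig^33 mod 517 = 273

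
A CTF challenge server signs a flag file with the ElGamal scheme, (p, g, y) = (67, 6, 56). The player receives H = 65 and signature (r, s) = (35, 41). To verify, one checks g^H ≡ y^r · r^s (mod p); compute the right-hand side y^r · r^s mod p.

56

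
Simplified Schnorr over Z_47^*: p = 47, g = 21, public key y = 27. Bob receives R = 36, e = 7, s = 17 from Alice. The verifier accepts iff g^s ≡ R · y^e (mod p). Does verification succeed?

fails

g^s mod p:
21^2 = 441 ≡ 18
21^4 ≡ 18^2 = 324 ≡ 42
21^8 ≡ 42^2 = 1764 ≡ 25
21^16 ≡ 25^2 = 625 ≡ 14
17 = 16 + 1, so 21^17 ≡ 14·21 ≡ 12 (mod 47)
R · y^e mod p:
27^2 = 729 ≡ 24
27^4 ≡ 24^2 = 576 ≡ 12
7 = 4 + 2 + 1, so 27^7 ≡ 12·24·27 ≡ 21 (mod 47)
36·21 = 756 ≡ 4 (mod 47)
12 ≠ 4; the check fails.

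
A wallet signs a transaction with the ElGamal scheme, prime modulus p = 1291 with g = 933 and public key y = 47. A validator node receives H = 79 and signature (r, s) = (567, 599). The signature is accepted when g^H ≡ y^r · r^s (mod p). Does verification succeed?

passes

Left side g^H mod p:
933^2 = 870489 ≡ 355
933^4 ≡ 355^2 = 126025 ≡ 798
933^8 ≡ 798^2 = 636804 ≡ 341
933^16 ≡ 341^2 = 116281 ≡ 91
933^32 ≡ 91^2 = 8281 ≡ 535
933^64 ≡ 535^2 = 286225 ≡ 914
79 = 64 + 8 + 4 + 2 + 1, so 933^79 ≡ 914·341·798·355·933 ≡ 900 (mod 1291)
Right side y^r · r^s mod p:
47^2 = 2209 ≡ 918
47^4 ≡ 918^2 = 842724 ≡ 992
47^8 ≡ 992^2 = 984064 ≡ 322
47^16 ≡ 322^2 = 103684 ≡ 404
47^32 ≡ 404^2 = 163216 ≡ 550
47^64 ≡ 550^2 = 302500 ≡ 406
47^128 ≡ 406^2 = 164836 ≡ 879
47^256 ≡ 879^2 = 772641 ≡ 623
47^512 ≡ 623^2 = 388129 ≡ 829
567 = 512 + 32 + 16 + 4 + 2 + 1, so 47^567 ≡ 829·550·404·992·918·47 ≡ 322 (mod 1291)
567^2 = 321489 ≡ 30
567^4 ≡ 30^2 = 900
567^8 ≡ 900^2 = 810000 ≡ 543
567^16 ≡ 543^2 = 294849 ≡ 501
567^32 ≡ 501^2 = 251001 ≡ 547
567^64 ≡ 547^2 = 299209 ≡ 988
567^128 ≡ 988^2 = 976144 ≡ 148
567^256 ≡ 148^2 = 21904 ≡ 1248
567^512 ≡ 1248^2 = 1557504 ≡ 558
599 = 512 + 64 + 16 + 4 + 2 + 1, so 567^599 ≡ 558·988·501·900·30·567 ≡ 91 (mod 1291)
322·91 = 29302 ≡ 900 (mod 1291)
900 ≡ 900 (mod 1291), so the signature is genuine.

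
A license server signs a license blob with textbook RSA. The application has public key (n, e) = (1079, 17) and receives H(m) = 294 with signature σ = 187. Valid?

no

σ^2 ≡ 187^2 = 34969 ≡ 441
σ^4 ≡ 441^2 = 194481 ≡ 261
σ^8 ≡ 261^2 = 68121 ≡ 144
σ^16 ≡ 144^2 = 20736 ≡ 235
17 = 16 + 1, so σ^17 ≡ 235·187 ≡ 785 (mod 1079)
σ^17 mod 1079 = 785, but H(m) = 294.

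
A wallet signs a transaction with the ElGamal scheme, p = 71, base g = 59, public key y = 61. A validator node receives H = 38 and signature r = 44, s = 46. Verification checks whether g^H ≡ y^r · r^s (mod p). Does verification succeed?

Left side g^H mod p:
59^2 = 3481 ≡ 2
59^4 ≡ 2^2 = 4
59^8 ≡ 4^2 = 16
59^16 ≡ 16^2 = 256 ≡ 43
59^32 ≡ 43^2 = 1849 ≡ 3
38 = 32 + 4 + 2, so 59^38 ≡ 3·4·2 ≡ 24 (mod 71)
Right side y^r · r^s mod p:
61^2 = 3721 ≡ 29
61^4 ≡ 29^2 = 841 ≡ 60
61^8 ≡ 60^2 = 3600 ≡ 50
61^16 ≡ 50^2 = 2500 ≡ 15
61^32 ≡ 15^2 = 225 ≡ 12
44 = 32 + 8 + 4, so 61^44 ≡ 12·50·60 ≡ 3 (mod 71)
44^2 = 1936 ≡ 19
44^4 ≡ 19^2 = 361 ≡ 6
44^8 ≡ 6^2 = 36
44^16 ≡ 36^2 = 1296 ≡ 18
44^32 ≡ 18^2 = 324 ≡ 40
46 = 32 + 8 + 4 + 2, so 44^46 ≡ 40·36·6·19 ≡ 8 (mod 71)
3·8 = 24 ≡ 24 (mod 71)
24 ≡ 24 (mod 71), so the signature is genuine.

passes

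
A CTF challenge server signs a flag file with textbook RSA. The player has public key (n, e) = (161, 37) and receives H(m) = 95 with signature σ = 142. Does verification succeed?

σ^2 ≡ 142^2 = 20164 ≡ 39
σ^4 ≡ 39^2 = 1521 ≡ 72
σ^8 ≡ 72^2 = 5184 ≡ 32
σ^16 ≡ 32^2 = 1024 ≡ 58
σ^32 ≡ 58^2 = 3364 ≡ 144
37 = 32 + 4 + 1, so σ^37 ≡ 144·72·142 ≡ 72 (mod 161)
72 ≠ 95, so verification fails.

fails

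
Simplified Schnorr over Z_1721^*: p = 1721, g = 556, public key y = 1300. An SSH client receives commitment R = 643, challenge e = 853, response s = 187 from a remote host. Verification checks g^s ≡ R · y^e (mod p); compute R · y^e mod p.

Squares mod 1721: 1300^1≡1300, 1300^2≡1699, 1300^4≡484, 1300^8≡200, 1300^16≡417, 1300^32≡68, 1300^64≡1182, 1300^128≡1393, 1300^256≡882, 1300^512≡32
853 = 512 + 256 + 64 + 16 + 4 + 1, so 1300^853 ≡ 32·882·1182·417·484·1300 ≡ 854 (mod 1721)
R · y^e ≡ 643·854 = 549122 ≡ 123 (mod 1721)

123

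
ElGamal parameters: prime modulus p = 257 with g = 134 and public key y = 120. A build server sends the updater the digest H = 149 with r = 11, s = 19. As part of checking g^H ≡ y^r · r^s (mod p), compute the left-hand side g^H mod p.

44

Squares mod 257: 134^1≡134, 134^2≡223, 134^4≡128, 134^8≡193, 134^16≡241, 134^32≡256, 134^64≡1, 134^128≡1
149 = 128 + 16 + 4 + 1, so 134^149 ≡ 1·241·128·134 ≡ 44 (mod 257)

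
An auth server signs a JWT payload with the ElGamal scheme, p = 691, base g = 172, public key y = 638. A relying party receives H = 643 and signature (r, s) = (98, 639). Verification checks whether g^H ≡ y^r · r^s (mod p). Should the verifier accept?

reject

Left side g^H mod p:
172^643 mod 691 = 479
Right side y^r · r^s mod p:
638^98 mod 691 = 677
98^639 mod 691 = 365
677·365 = 247105 ≡ 418 (mod 691)
479 ≠ 418, so verification fails.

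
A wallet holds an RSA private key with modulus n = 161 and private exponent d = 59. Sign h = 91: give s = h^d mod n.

91

h^2 ≡ 91^2 = 8281 ≡ 70
h^4 ≡ 70^2 = 4900 ≡ 70
h^8 ≡ 70^2 = 4900 ≡ 70
h^16 ≡ 70^2 = 4900 ≡ 70
h^32 ≡ 70^2 = 4900 ≡ 70
59 = 32 + 16 + 8 + 2 + 1, so h^59 ≡ 70·70·70·70·91 ≡ 91 (mod 161)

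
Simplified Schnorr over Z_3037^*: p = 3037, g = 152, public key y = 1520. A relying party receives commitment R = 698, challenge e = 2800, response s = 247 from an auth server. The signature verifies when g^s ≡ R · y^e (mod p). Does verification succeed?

g^s mod p:
Squares mod 3037: 152^1≡152, 152^2≡1845, 152^4≡2585, 152^8≡825, 152^16≡337, 152^32≡1200, 152^64≡462, 152^128≡854
247 = 128 + 64 + 32 + 16 + 4 + 2 + 1, so 152^247 ≡ 854·462·1200·337·2585·1845·152 ≡ 1249 (mod 3037)
R · y^e mod p:
Squares mod 3037: 1520^1≡1520, 1520^2≡2280, 1520^4≡2093, 1520^8≡1295, 1520^16≡601, 1520^32≡2835, 1520^64≡1323, 1520^128≡1017, 1520^256≡1709, 1520^512≡2124, 1520^1024≡1431, 1520^2048≡823
2800 = 2048 + 512 + 128 + 64 + 32 + 16, so 1520^2800 ≡ 823·2124·1017·1323·2835·601 ≡ 2769 (mod 3037)
698·2769 = 1932762 ≡ 1230 (mod 3037)
1249 ≠ 1230; the check fails.

fails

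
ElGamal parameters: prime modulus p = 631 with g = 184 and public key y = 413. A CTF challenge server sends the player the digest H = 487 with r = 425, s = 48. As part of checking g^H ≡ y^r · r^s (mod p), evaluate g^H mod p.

Squares mod 631: 184^1≡184, 184^2≡413, 184^4≡199, 184^8≡479, 184^16≡388, 184^32≡366, 184^64≡184, 184^128≡413, 184^256≡199
487 = 256 + 128 + 64 + 32 + 4 + 2 + 1, so 184^487 ≡ 199·413·184·366·199·413·184 ≡ 78 (mod 631)

78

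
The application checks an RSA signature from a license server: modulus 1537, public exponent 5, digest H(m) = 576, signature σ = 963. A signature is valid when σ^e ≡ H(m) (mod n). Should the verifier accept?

reject

σ^2 ≡ 963^2 = 927369 ≡ 558
σ^4 ≡ 558^2 = 311364 ≡ 890
5 = 4 + 1, so σ^5 ≡ 890·963 ≡ 961 (mod 1537)
σ^5 mod 1537 = 961, but H(m) = 576.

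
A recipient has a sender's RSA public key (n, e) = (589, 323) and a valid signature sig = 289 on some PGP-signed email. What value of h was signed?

138

sig^2 ≡ 289^2 = 83521 ≡ 472
sig^4 ≡ 472^2 = 222784 ≡ 142
sig^8 ≡ 142^2 = 20164 ≡ 138
sig^16 ≡ 138^2 = 19044 ≡ 196
sig^32 ≡ 196^2 = 38416 ≡ 131
sig^64 ≡ 131^2 = 17161 ≡ 80
sig^128 ≡ 80^2 = 6400 ≡ 510
sig^256 ≡ 510^2 = 260100 ≡ 351
323 = 256 + 64 + 2 + 1, so sig^323 ≡ 351·80·472·289 ≡ 138 (mod 589)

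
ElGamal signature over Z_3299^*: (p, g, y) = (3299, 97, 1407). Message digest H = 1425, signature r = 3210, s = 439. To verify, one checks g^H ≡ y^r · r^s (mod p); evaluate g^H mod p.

180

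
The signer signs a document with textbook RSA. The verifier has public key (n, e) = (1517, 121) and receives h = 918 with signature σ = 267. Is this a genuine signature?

forged

σ^2 ≡ 267^2 = 71289 ≡ 1507
σ^4 ≡ 1507^2 = 2271049 ≡ 100
σ^8 ≡ 100^2 = 10000 ≡ 898
σ^16 ≡ 898^2 = 806404 ≡ 877
σ^32 ≡ 877^2 = 769129 ≡ 10
σ^64 ≡ 10^2 = 100
121 = 64 + 32 + 16 + 8 + 1, so σ^121 ≡ 100·10·877·898·267 ≡ 267 (mod 1517)
σ^121 mod 1517 = 267, but h = 918.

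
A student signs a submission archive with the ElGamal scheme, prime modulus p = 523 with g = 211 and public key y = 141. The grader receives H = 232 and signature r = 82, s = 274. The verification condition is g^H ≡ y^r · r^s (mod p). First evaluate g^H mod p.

Squares mod 523: 211^1≡211, 211^2≡66, 211^4≡172, 211^8≡296, 211^16≡275, 211^32≡313, 211^64≡168, 211^128≡505
232 = 128 + 64 + 32 + 8, so 211^232 ≡ 505·168·313·296 ≡ 410 (mod 523)

410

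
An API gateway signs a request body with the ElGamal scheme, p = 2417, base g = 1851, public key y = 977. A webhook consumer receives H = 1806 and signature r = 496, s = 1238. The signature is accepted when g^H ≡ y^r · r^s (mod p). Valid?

yes

Left side g^H mod p:
1851^2 = 3426201 ≡ 1312
1851^4 ≡ 1312^2 = 1721344 ≡ 440
1851^8 ≡ 440^2 = 193600 ≡ 240
1851^16 ≡ 240^2 = 57600 ≡ 2009
1851^32 ≡ 2009^2 = 4036081 ≡ 2108
1851^64 ≡ 2108^2 = 4443664 ≡ 1218
1851^128 ≡ 1218^2 = 1483524 ≡ 1903
1851^256 ≡ 1903^2 = 3621409 ≡ 743
1851^512 ≡ 743^2 = 552049 ≡ 973
1851^1024 ≡ 973^2 = 946729 ≡ 1682
1806 = 1024 + 512 + 256 + 8 + 4 + 2, so 1851^1806 ≡ 1682·973·743·240·440·1312 ≡ 1920 (mod 2417)
Right side y^r · r^s mod p:
977^2 = 954529 ≡ 2231
977^4 ≡ 2231^2 = 4977361 ≡ 758
977^8 ≡ 758^2 = 574564 ≡ 1735
977^16 ≡ 1735^2 = 3010225 ≡ 1060
977^32 ≡ 1060^2 = 1123600 ≡ 2112
977^64 ≡ 2112^2 = 4460544 ≡ 1179
977^128 ≡ 1179^2 = 1390041 ≡ 266
977^256 ≡ 266^2 = 70756 ≡ 663
496 = 256 + 128 + 64 + 32 + 16, so 977^496 ≡ 663·266·1179·2112·1060 ≡ 1288 (mod 2417)
496^2 = 246016 ≡ 1899
496^4 ≡ 1899^2 = 3606201 ≡ 37
496^8 ≡ 37^2 = 1369
496^16 ≡ 1369^2 = 1874161 ≡ 986
496^32 ≡ 986^2 = 972196 ≡ 562
496^64 ≡ 562^2 = 315844 ≡ 1634
496^128 ≡ 1634^2 = 2669956 ≡ 1588
496^256 ≡ 1588^2 = 2521744 ≡ 813
496^512 ≡ 813^2 = 660969 ≡ 1128
496^1024 ≡ 1128^2 = 1272384 ≡ 1042
1238 = 1024 + 128 + 64 + 16 + 4 + 2, so 496^1238 ≡ 1042·1588·1634·986·37·1899 ≡ 617 (mod 2417)
1288·617 = 794696 ≡ 1920 (mod 2417)
1920 ≡ 1920 (mod 2417), so the signature is genuine.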